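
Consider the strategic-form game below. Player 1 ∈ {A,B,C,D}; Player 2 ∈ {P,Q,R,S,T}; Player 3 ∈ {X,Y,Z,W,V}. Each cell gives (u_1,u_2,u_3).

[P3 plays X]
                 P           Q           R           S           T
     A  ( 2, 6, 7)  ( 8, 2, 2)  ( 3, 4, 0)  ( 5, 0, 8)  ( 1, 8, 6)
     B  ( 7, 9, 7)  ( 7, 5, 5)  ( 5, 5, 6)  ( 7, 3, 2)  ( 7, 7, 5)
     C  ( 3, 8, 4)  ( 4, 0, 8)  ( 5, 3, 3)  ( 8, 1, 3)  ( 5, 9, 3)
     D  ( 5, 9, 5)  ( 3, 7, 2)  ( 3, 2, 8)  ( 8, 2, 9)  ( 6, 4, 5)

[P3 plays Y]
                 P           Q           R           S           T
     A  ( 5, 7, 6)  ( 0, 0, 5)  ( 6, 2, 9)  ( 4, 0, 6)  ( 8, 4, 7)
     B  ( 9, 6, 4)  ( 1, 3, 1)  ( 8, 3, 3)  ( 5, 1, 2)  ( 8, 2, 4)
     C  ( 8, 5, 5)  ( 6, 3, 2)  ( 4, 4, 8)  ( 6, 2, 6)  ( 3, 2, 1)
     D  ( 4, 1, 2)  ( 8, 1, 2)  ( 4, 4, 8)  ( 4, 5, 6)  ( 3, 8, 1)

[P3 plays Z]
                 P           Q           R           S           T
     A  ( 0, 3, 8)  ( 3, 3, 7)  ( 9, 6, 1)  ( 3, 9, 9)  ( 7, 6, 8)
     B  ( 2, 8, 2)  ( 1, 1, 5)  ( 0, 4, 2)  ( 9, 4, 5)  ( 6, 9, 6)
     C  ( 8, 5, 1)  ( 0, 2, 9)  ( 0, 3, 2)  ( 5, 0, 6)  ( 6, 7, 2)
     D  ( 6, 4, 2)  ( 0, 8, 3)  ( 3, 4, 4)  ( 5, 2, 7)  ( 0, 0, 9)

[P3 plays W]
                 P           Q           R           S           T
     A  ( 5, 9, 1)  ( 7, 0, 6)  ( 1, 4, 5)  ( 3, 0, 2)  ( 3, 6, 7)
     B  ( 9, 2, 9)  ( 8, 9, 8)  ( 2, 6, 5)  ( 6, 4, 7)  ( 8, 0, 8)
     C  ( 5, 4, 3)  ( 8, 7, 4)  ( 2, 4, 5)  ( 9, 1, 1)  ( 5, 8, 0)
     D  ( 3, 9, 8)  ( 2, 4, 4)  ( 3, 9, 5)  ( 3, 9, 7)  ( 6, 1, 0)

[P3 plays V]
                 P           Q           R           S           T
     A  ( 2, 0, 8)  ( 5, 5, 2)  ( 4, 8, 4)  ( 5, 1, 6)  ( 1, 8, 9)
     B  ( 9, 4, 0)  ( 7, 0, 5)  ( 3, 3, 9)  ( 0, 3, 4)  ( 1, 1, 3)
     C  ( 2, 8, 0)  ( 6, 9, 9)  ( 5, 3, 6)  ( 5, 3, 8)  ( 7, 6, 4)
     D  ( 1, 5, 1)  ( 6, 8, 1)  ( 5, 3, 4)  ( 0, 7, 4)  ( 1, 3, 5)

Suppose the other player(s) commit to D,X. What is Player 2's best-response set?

BR_2 = {P}

u_2(P vs D,X) = 9
u_2(Q vs D,X) = 7
u_2(R vs D,X) = 2
u_2(S vs D,X) = 2
u_2(T vs D,X) = 4
max payoff 9 at {P}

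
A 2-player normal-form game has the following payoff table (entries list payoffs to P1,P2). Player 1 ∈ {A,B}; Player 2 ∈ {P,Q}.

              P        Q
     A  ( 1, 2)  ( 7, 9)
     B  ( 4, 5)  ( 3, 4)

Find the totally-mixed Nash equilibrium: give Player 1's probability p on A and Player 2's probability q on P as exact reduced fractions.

P1 mixes 1/8 on A; P2 mixes 4/7 on P

P1 indiff ⇒ q·1+(1-q)·7 = q·4+(1-q)·3 ⇒ q(-3) = (1-q)(-4) ⇒ q = 4/7
P2 indiff ⇒ p·2+(1-p)·5 = p·9+(1-p)·4 ⇒ p(-7) = (1-p)(-1) ⇒ p = 1/8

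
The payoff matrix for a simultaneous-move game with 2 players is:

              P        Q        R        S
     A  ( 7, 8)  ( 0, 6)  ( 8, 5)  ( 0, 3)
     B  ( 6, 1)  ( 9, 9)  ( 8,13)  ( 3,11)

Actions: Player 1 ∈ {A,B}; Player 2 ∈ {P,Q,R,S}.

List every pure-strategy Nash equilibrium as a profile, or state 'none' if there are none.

(A,P): NE
(A,Q): not NE [P1→B gives 9>0; P2→P gives 8>6]
(A,R): not NE [P2→P gives 8>5]
(A,S): not NE [P1→B gives 3>0; P2→P gives 8>3]
(B,P): not NE [P1→A gives 7>6; P2→R gives 13>1]
(B,Q): not NE [P2→R gives 13>9]
(B,R): NE
(B,S): not NE [P2→R gives 13>11]

PSNE = {(A,P), (B,R)}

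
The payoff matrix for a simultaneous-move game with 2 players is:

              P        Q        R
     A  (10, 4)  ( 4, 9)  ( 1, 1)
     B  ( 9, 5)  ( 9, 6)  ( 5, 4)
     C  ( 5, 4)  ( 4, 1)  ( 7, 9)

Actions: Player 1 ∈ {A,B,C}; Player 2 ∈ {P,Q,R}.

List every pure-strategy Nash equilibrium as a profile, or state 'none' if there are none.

NE set: (B,Q), (C,R)

(A,P): not NE [P2→Q gives 9>4]
(A,Q): not NE [P1→B gives 9>4]
(A,R): not NE [P1→C gives 7>1; P2→Q gives 9>1]
(B,P): not NE [P1→A gives 10>9; P2→Q gives 6>5]
(B,Q): NE
(B,R): not NE [P1→C gives 7>5; P2→Q gives 6>4]
(C,P): not NE [P1→A gives 10>5; P2→R gives 9>4]
(C,Q): not NE [P1→B gives 9>4; P2→R gives 9>1]
(C,R): NE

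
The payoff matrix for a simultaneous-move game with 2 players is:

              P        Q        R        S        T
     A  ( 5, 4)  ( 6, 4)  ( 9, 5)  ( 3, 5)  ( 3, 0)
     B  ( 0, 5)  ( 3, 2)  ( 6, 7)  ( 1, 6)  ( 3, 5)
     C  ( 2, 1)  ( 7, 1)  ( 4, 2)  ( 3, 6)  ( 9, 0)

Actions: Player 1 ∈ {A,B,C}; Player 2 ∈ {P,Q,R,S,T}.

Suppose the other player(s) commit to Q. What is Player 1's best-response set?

P1 best: {C}

u_1(A vs Q) = 6
u_1(B vs Q) = 3
u_1(C vs Q) = 7
max payoff 7 at {C}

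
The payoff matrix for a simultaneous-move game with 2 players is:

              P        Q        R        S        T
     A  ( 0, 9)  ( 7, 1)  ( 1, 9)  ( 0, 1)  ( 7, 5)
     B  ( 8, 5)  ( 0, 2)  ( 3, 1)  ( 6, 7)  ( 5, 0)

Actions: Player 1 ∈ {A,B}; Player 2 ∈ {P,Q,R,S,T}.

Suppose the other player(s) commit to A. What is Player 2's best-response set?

u_2(P vs A) = 9
u_2(Q vs A) = 1
u_2(R vs A) = 9
u_2(S vs A) = 1
u_2(T vs A) = 5
max payoff 9 at {P,R}

argmax u_2 = {P,R}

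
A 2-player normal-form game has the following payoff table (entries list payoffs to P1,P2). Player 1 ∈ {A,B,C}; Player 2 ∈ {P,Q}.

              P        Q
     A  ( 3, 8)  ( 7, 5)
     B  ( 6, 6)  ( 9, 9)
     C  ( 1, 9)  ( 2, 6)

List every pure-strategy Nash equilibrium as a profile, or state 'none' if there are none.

Nash profiles: (B,Q)

(A,P): not NE [P1→B gives 6>3]
(A,Q): not NE [P1→B gives 9>7; P2→P gives 8>5]
(B,P): not NE [P2→Q gives 9>6]
(B,Q): NE
(C,P): not NE [P1→B gives 6>1]
(C,Q): not NE [P1→B gives 9>2; P2→P gives 9>6]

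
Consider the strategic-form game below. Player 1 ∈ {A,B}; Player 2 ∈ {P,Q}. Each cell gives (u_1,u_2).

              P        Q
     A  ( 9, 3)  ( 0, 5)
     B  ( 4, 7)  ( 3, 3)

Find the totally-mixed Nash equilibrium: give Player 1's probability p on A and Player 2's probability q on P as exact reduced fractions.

P1 indiff ⇒ q·9+(1-q)·0 = q·4+(1-q)·3 ⇒ q(5) = (1-q)(3) ⇒ q = 3/8
P2 indiff ⇒ p·3+(1-p)·7 = p·5+(1-p)·3 ⇒ p(-2) = (1-p)(-4) ⇒ p = 2/3

p=2/3, q=3/8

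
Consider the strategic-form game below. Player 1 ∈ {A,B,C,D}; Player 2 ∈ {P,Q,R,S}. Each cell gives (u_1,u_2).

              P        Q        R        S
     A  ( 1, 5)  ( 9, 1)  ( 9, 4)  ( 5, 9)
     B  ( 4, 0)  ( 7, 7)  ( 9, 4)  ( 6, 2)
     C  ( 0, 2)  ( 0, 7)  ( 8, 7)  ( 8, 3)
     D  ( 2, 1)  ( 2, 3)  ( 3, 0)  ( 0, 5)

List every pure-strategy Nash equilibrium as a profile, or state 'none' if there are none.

PSNE: ∅

(A,P): not NE [P1→B gives 4>1; P2→S gives 9>5]
(A,Q): not NE [P2→S gives 9>1]
(A,R): not NE [P2→S gives 9>4]
(A,S): not NE [P1→C gives 8>5]
(B,P): not NE [P2→Q gives 7>0]
(B,Q): not NE [P1→A gives 9>7]
(B,R): not NE [P2→Q gives 7>4]
(B,S): not NE [P1→C gives 8>6; P2→Q gives 7>2]
(C,P): not NE [P1→B gives 4>0; P2→R gives 7>2]
(C,Q): not NE [P1→A gives 9>0]
(C,R): not NE [P1→B gives 9>8]
(C,S): not NE [P2→R gives 7>3]
(D,P): not NE [P1→B gives 4>2; P2→S gives 5>1]
(D,Q): not NE [P1→A gives 9>2; P2→S gives 5>3]
(D,R): not NE [P1→B gives 9>3; P2→S gives 5>0]
(D,S): not NE [P1→C gives 8>0]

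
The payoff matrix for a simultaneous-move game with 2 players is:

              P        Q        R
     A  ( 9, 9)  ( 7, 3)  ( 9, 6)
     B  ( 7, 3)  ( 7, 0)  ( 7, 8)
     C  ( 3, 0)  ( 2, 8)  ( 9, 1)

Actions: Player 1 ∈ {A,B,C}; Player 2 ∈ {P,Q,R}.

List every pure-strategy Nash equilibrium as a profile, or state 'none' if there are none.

PSNE = {(A,P)}

(A,P): NE
(A,Q): not NE [P2→P gives 9>3]
(A,R): not NE [P2→P gives 9>6]
(B,P): not NE [P1→A gives 9>7; P2→R gives 8>3]
(B,Q): not NE [P2→R gives 8>0]
(B,R): not NE [P1→C gives 9>7]
(C,P): not NE [P1→A gives 9>3; P2→Q gives 8>0]
(C,Q): not NE [P1→B gives 7>2]
(C,R): not NE [P2→Q gives 8>1]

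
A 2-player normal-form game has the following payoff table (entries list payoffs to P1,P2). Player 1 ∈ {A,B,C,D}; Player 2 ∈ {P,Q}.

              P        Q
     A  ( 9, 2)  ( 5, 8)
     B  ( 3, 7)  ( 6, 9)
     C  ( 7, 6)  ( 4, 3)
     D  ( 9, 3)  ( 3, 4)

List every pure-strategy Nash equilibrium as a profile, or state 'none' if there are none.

Nash profiles: (B,Q)

(A,P): not NE [P2→Q gives 8>2]
(A,Q): not NE [P1→B gives 6>5]
(B,P): not NE [P1→D gives 9>3; P2→Q gives 9>7]
(B,Q): NE
(C,P): not NE [P1→D gives 9>7]
(C,Q): not NE [P1→B gives 6>4; P2→P gives 6>3]
(D,P): not NE [P2→Q gives 4>3]
(D,Q): not NE [P1→B gives 6>3]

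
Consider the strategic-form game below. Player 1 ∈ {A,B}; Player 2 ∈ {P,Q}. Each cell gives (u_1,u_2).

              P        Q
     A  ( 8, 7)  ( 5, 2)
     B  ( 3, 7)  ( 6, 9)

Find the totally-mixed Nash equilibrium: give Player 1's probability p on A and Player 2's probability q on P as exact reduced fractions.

P1 indiff ⇒ q·8+(1-q)·5 = q·3+(1-q)·6 ⇒ q(5) = (1-q)(1) ⇒ q = 1/6
P2 indiff ⇒ p·7+(1-p)·7 = p·2+(1-p)·9 ⇒ p(5) = (1-p)(2) ⇒ p = 2/7

(p,q) = (2/7, 1/6)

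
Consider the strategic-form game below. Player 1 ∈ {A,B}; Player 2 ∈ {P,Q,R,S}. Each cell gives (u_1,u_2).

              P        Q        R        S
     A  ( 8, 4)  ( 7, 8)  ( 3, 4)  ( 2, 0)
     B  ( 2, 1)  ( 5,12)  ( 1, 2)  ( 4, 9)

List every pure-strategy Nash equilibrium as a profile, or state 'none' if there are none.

Nash profiles: (A,Q)

(A,P): not NE [P2→Q gives 8>4]
(A,Q): NE
(A,R): not NE [P2→Q gives 8>4]
(A,S): not NE [P1→B gives 4>2; P2→Q gives 8>0]
(B,P): not NE [P1→A gives 8>2; P2→Q gives 12>1]
(B,Q): not NE [P1→A gives 7>5]
(B,R): not NE [P1→A gives 3>1; P2→Q gives 12>2]
(B,S): not NE [P2→Q gives 12>9]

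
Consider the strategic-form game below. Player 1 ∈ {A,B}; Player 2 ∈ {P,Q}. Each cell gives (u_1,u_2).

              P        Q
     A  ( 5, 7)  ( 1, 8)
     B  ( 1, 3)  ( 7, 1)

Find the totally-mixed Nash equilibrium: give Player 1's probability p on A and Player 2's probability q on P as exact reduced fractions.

P1 indiff ⇒ q·5+(1-q)·1 = q·1+(1-q)·7 ⇒ q(4) = (1-q)(6) ⇒ q = 3/5
P2 indiff ⇒ p·7+(1-p)·3 = p·8+(1-p)·1 ⇒ p(-1) = (1-p)(-2) ⇒ p = 2/3

p=2/3, q=3/5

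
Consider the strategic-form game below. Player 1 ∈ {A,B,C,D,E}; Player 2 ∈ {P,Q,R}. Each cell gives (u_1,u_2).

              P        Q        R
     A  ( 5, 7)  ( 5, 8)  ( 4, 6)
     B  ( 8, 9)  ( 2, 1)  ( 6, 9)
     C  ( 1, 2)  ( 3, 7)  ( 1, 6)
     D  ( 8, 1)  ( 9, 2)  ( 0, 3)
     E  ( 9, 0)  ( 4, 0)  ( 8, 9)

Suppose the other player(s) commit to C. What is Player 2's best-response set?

argmax u_2 = {Q}

u_2(P vs C) = 2
u_2(Q vs C) = 7
u_2(R vs C) = 6
max payoff 7 at {Q}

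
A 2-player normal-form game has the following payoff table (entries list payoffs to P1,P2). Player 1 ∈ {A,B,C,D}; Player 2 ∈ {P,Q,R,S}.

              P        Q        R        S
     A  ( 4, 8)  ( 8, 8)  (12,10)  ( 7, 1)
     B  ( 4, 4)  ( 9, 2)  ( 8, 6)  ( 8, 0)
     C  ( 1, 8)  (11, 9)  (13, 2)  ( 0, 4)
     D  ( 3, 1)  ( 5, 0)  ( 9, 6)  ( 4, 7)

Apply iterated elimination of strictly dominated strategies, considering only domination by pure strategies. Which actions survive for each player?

P1 drop D (A beats it: P:4>3 Q:8>5 R:12>9 S:7>4)
P2 drop S (P beats it: A:8>1 B:4>0 C:8>4)
P1→{A,B,C} P2→{P,Q,R}

Survivors P1:{A,B,C} P2:{P,Q,R}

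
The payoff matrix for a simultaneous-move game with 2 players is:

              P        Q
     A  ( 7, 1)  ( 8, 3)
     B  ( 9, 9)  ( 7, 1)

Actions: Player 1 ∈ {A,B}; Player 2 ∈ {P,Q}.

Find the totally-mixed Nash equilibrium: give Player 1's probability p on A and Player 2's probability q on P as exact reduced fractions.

P1 indiff ⇒ q·7+(1-q)·8 = q·9+(1-q)·7 ⇒ q(-2) = (1-q)(-1) ⇒ q = 1/3
P2 indiff ⇒ p·1+(1-p)·9 = p·3+(1-p)·1 ⇒ p(-2) = (1-p)(-8) ⇒ p = 4/5

p=4/5, q=1/3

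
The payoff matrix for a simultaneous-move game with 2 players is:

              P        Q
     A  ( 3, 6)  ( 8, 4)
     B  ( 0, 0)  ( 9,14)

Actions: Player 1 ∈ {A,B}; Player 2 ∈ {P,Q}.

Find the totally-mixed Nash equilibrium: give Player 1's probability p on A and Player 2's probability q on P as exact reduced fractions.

P1 indiff ⇒ q·3+(1-q)·8 = q·0+(1-q)·9 ⇒ q(3) = (1-q)(1) ⇒ q = 1/4
P2 indiff ⇒ p·6+(1-p)·0 = p·4+(1-p)·14 ⇒ p(2) = (1-p)(14) ⇒ p = 7/8

(p,q) = (7/8, 1/4)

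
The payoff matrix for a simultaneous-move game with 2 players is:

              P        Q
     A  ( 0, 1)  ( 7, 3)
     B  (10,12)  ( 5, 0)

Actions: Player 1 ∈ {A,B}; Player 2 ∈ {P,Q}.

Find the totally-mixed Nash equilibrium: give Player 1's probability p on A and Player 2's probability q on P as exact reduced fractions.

P1 mixes 6/7 on A; P2 mixes 1/6 on P

P1 indiff ⇒ q·0+(1-q)·7 = q·10+(1-q)·5 ⇒ q(-10) = (1-q)(-2) ⇒ q = 1/6
P2 indiff ⇒ p·1+(1-p)·12 = p·3+(1-p)·0 ⇒ p(-2) = (1-p)(-12) ⇒ p = 6/7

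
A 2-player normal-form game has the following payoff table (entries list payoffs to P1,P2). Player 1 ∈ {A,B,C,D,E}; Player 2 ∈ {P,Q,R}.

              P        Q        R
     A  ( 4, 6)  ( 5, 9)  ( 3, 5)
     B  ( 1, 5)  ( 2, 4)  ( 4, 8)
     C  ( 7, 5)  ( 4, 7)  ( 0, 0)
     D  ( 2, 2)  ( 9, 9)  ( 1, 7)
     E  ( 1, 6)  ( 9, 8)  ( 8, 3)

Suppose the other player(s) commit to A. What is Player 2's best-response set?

P2 best: {Q}

u_2(P vs A) = 6
u_2(Q vs A) = 9
u_2(R vs A) = 5
max payoff 9 at {Q}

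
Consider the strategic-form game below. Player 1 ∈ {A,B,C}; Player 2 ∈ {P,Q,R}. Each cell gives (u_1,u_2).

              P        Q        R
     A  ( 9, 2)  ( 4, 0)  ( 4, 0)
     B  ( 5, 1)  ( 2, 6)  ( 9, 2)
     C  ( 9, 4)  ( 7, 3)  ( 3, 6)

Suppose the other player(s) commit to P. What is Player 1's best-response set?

P1 best: {A,C}

u_1(A vs P) = 9
u_1(B vs P) = 5
u_1(C vs P) = 9
max payoff 9 at {A,C}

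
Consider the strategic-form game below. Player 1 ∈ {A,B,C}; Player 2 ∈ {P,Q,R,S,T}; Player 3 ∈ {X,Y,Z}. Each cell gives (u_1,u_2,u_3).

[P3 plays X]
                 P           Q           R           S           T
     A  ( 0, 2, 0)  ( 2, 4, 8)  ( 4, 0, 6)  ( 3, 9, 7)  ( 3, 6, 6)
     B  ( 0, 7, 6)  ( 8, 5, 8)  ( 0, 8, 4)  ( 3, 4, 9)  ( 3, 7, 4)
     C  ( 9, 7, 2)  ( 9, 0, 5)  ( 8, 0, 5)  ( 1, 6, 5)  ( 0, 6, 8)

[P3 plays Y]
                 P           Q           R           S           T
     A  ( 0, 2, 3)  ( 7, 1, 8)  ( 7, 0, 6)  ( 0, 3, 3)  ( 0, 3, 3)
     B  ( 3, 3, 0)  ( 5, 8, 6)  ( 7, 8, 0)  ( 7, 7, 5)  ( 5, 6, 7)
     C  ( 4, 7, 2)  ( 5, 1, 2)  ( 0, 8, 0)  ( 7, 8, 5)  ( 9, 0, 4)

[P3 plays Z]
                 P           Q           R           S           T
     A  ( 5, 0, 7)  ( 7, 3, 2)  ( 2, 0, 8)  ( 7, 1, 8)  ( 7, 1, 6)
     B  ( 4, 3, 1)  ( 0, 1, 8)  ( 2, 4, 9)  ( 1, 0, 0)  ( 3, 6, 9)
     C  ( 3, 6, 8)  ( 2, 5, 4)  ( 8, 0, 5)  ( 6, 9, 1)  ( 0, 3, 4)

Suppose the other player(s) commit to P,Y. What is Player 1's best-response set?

argmax u_1 = {C}

u_1(A vs P,Y) = 0
u_1(B vs P,Y) = 3
u_1(C vs P,Y) = 4
max payoff 4 at {C}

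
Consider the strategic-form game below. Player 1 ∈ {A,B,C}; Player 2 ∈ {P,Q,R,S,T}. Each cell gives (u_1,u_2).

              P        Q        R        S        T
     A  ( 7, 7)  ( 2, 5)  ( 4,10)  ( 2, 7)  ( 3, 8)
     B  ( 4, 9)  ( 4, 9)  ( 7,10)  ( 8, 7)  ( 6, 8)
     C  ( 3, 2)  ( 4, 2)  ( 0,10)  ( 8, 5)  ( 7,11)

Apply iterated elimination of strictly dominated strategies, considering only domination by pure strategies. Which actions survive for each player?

IESDS → P1:{B,C} P2:{R,T}

P2 drop P (R beats it: A:10>7 B:10>9 C:10>2)
P1 drop A (B beats it: Q:4>2 R:7>4 S:8>2 T:6>3)
P2 drop Q (R beats it: B:10>9 C:10>2)
P2 drop S (R beats it: B:10>7 C:10>5)
P1→{B,C} P2→{R,T}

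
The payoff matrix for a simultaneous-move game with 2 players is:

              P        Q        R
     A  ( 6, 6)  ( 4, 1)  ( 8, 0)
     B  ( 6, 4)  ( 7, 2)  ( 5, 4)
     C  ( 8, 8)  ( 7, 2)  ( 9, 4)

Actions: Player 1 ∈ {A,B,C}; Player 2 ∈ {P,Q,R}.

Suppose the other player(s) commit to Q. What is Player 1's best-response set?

BR_1 = {B,C}

u_1(A vs Q) = 4
u_1(B vs Q) = 7
u_1(C vs Q) = 7
max payoff 7 at {B,C}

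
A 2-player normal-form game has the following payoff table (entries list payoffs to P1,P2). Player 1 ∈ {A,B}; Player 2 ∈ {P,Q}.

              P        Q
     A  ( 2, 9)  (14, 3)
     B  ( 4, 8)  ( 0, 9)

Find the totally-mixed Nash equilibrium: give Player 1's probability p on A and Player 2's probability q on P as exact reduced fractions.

P1 indiff ⇒ q·2+(1-q)·14 = q·4+(1-q)·0 ⇒ q(-2) = (1-q)(-14) ⇒ q = 7/8
P2 indiff ⇒ p·9+(1-p)·8 = p·3+(1-p)·9 ⇒ p(6) = (1-p)(1) ⇒ p = 1/7

p=1/7, q=7/8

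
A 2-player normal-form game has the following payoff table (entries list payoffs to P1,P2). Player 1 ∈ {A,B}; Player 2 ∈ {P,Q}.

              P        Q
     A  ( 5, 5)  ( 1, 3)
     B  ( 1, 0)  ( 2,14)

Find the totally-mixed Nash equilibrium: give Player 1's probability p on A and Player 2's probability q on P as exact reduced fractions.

p=7/8, q=1/5

P1 indiff ⇒ q·5+(1-q)·1 = q·1+(1-q)·2 ⇒ q(4) = (1-q)(1) ⇒ q = 1/5
P2 indiff ⇒ p·5+(1-p)·0 = p·3+(1-p)·14 ⇒ p(2) = (1-p)(14) ⇒ p = 7/8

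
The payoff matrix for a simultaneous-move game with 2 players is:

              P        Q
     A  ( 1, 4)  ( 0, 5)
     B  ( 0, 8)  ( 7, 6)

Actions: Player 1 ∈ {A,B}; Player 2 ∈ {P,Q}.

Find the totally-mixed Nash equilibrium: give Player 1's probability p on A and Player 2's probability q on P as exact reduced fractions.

p=2/3, q=7/8

P1 indiff ⇒ q·1+(1-q)·0 = q·0+(1-q)·7 ⇒ q(1) = (1-q)(7) ⇒ q = 7/8
P2 indiff ⇒ p·4+(1-p)·8 = p·5+(1-p)·6 ⇒ p(-1) = (1-p)(-2) ⇒ p = 2/3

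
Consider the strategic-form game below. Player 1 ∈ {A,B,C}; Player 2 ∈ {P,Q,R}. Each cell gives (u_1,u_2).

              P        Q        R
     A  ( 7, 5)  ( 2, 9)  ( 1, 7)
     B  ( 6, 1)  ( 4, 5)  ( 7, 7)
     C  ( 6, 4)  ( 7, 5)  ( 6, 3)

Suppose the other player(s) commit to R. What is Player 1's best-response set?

argmax u_1 = {B}

u_1(A vs R) = 1
u_1(B vs R) = 7
u_1(C vs R) = 6
max payoff 7 at {B}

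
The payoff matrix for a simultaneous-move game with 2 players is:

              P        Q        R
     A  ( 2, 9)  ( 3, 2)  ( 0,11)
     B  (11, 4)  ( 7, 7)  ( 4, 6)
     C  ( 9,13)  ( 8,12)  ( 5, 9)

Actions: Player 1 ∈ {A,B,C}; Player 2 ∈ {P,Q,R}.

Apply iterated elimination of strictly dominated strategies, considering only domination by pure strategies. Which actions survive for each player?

P1 drop A (B beats it: P:11>2 Q:7>3 R:4>0)
P2 drop R (Q beats it: B:7>6 C:12>9)
P1→{B,C} P2→{P,Q}

Remaining: P1:{B,C} P2:{P,Q}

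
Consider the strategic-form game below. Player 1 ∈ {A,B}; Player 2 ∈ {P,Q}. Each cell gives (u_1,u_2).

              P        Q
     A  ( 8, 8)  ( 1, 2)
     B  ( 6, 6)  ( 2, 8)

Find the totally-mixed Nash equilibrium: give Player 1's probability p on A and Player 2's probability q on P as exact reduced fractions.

P1 indiff ⇒ q·8+(1-q)·1 = q·6+(1-q)·2 ⇒ q(2) = (1-q)(1) ⇒ q = 1/3
P2 indiff ⇒ p·8+(1-p)·6 = p·2+(1-p)·8 ⇒ p(6) = (1-p)(2) ⇒ p = 1/4

(p,q) = (1/4, 1/3)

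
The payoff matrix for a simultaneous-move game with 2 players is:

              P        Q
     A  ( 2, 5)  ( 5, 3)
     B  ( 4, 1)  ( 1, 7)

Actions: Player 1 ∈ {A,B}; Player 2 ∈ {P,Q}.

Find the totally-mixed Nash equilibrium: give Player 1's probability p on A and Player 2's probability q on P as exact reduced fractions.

P1 indiff ⇒ q·2+(1-q)·5 = q·4+(1-q)·1 ⇒ q(-2) = (1-q)(-4) ⇒ q = 2/3
P2 indiff ⇒ p·5+(1-p)·1 = p·3+(1-p)·7 ⇒ p(2) = (1-p)(6) ⇒ p = 3/4

P1 mixes 3/4 on A; P2 mixes 2/3 on P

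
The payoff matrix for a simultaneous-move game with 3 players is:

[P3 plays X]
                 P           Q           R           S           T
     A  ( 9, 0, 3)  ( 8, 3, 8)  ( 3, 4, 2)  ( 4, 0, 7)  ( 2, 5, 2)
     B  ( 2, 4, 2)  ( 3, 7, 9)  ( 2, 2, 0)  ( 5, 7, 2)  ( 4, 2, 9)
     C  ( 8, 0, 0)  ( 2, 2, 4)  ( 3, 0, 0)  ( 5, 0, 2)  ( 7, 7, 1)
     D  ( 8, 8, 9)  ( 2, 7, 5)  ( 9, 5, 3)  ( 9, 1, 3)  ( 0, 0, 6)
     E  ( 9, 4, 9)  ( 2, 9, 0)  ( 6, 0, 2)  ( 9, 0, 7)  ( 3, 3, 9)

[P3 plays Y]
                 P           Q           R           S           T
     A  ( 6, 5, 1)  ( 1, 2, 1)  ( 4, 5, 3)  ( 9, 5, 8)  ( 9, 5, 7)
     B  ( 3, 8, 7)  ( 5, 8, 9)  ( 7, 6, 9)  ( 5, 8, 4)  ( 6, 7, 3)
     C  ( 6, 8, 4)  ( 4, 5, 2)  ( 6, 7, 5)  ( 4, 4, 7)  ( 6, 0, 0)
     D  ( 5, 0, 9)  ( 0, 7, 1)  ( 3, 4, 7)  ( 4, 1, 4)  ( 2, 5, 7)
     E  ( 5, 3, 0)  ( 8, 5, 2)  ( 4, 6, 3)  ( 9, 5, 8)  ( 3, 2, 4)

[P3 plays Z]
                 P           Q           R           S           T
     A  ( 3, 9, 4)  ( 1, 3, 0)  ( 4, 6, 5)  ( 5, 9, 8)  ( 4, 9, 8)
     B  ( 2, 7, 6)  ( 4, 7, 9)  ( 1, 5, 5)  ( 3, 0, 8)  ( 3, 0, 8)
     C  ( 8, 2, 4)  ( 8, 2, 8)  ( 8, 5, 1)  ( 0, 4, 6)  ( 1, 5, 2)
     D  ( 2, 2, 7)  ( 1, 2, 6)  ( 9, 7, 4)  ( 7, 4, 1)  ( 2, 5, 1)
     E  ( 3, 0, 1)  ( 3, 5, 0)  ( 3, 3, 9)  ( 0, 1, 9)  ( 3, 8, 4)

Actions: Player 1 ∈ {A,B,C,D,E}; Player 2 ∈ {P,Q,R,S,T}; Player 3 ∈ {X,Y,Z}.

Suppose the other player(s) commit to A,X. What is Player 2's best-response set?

BR_2 = {T}

u_2(P vs A,X) = 0
u_2(Q vs A,X) = 3
u_2(R vs A,X) = 4
u_2(S vs A,X) = 0
u_2(T vs A,X) = 5
max payoff 5 at {T}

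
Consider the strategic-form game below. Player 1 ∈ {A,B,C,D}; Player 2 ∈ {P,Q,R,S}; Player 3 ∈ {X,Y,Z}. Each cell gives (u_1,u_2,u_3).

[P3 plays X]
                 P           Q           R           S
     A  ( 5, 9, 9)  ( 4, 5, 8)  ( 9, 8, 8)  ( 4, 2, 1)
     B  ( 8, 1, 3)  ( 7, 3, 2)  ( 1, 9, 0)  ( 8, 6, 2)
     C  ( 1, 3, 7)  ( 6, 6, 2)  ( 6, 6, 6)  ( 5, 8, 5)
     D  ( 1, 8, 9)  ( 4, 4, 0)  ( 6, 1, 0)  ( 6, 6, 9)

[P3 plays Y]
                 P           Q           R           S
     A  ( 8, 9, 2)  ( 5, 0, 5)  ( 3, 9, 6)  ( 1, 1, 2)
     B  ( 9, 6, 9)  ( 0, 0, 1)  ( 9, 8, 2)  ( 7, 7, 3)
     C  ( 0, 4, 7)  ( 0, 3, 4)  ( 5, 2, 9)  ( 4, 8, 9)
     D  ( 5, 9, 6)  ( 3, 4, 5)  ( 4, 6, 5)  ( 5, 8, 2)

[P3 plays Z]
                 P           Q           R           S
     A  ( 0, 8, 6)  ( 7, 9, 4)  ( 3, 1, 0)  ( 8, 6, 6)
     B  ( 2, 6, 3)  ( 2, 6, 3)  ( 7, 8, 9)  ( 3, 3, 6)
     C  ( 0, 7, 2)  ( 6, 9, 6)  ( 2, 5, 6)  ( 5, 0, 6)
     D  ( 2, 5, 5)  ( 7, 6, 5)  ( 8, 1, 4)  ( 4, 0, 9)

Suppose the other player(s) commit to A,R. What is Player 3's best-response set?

u_3(X vs A,R) = 8
u_3(Y vs A,R) = 6
u_3(Z vs A,R) = 0
max payoff 8 at {X}

argmax u_3 = {X}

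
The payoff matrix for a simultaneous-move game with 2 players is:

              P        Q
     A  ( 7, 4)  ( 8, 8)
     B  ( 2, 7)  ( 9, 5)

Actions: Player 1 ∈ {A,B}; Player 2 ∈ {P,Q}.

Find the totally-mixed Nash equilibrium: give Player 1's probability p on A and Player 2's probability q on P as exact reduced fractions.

P1 mixes 1/3 on A; P2 mixes 1/6 on P

P1 indiff ⇒ q·7+(1-q)·8 = q·2+(1-q)·9 ⇒ q(5) = (1-q)(1) ⇒ q = 1/6
P2 indiff ⇒ p·4+(1-p)·7 = p·8+(1-p)·5 ⇒ p(-4) = (1-p)(-2) ⇒ p = 1/3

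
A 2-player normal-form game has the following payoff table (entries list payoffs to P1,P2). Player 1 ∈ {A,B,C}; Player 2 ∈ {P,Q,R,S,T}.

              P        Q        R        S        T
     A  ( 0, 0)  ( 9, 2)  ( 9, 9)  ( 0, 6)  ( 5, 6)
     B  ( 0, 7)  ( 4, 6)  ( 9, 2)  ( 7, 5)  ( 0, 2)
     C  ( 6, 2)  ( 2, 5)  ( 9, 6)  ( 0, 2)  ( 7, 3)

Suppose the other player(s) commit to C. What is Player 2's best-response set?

BR_2 = {R}

u_2(P vs C) = 2
u_2(Q vs C) = 5
u_2(R vs C) = 6
u_2(S vs C) = 2
u_2(T vs C) = 3
max payoff 6 at {R}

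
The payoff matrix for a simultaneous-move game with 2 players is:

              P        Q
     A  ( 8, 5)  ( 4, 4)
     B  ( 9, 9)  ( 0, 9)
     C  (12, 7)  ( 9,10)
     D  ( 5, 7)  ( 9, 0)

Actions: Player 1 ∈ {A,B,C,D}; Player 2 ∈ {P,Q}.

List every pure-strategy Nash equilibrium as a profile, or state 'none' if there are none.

(A,P): not NE [P1→C gives 12>8]
(A,Q): not NE [P1→D gives 9>4; P2→P gives 5>4]
(B,P): not NE [P1→C gives 12>9]
(B,Q): not NE [P1→D gives 9>0]
(C,P): not NE [P2→Q gives 10>7]
(C,Q): NE
(D,P): not NE [P1→C gives 12>5]
(D,Q): not NE [P2→P gives 7>0]

NE set: (C,Q)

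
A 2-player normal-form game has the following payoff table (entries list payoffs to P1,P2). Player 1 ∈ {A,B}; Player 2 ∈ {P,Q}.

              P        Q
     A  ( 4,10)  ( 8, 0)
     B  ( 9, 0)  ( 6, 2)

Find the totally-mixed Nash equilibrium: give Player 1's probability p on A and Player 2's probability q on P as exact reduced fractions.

P1 mixes 1/6 on A; P2 mixes 2/7 on P

P1 indiff ⇒ q·4+(1-q)·8 = q·9+(1-q)·6 ⇒ q(-5) = (1-q)(-2) ⇒ q = 2/7
P2 indiff ⇒ p·10+(1-p)·0 = p·0+(1-p)·2 ⇒ p(10) = (1-p)(2) ⇒ p = 1/6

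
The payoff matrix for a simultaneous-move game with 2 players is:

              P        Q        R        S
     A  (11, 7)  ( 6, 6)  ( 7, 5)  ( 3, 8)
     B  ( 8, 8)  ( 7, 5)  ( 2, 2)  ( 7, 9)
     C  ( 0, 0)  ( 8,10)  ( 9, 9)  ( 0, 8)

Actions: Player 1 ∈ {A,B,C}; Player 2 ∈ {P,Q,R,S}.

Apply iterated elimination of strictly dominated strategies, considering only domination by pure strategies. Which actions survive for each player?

IESDS → P1:{B,C} P2:{Q,S}

P2 drop P (S beats it: A:8>7 B:9>8 C:8>0)
P2 drop R (Q beats it: A:6>5 B:5>2 C:10>9)
P1 drop A (B beats it: Q:7>6 S:7>3)
P1→{B,C} P2→{Q,S}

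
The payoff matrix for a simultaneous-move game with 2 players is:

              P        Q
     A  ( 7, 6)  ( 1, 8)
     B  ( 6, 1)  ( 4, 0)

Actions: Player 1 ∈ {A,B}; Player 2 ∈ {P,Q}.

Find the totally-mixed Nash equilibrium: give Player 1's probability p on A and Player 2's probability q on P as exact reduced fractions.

(p,q) = (1/3, 3/4)

P1 indiff ⇒ q·7+(1-q)·1 = q·6+(1-q)·4 ⇒ q(1) = (1-q)(3) ⇒ q = 3/4
P2 indiff ⇒ p·6+(1-p)·1 = p·8+(1-p)·0 ⇒ p(-2) = (1-p)(-1) ⇒ p = 1/3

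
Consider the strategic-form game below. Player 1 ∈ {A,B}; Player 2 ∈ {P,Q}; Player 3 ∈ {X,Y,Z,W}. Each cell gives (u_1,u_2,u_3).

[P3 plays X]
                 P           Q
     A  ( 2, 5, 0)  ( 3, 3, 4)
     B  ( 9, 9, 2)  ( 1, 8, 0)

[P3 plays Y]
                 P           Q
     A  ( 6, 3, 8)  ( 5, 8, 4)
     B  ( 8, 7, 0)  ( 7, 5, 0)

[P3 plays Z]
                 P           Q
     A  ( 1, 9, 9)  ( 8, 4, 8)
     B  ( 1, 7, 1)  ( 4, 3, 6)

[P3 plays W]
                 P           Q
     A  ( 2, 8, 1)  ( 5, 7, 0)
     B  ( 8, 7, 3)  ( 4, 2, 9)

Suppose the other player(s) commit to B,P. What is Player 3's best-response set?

u_3(X vs B,P) = 2
u_3(Y vs B,P) = 0
u_3(Z vs B,P) = 1
u_3(W vs B,P) = 3
max payoff 3 at {W}

BR_3 = {W}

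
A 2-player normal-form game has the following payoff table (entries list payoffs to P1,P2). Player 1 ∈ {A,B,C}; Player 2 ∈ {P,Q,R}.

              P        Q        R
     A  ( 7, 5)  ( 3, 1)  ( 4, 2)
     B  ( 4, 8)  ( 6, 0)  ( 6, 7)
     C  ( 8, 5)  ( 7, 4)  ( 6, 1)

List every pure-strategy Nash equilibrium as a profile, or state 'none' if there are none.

Nash profiles: (C,P)

(A,P): not NE [P1→C gives 8>7]
(A,Q): not NE [P1→C gives 7>3; P2→P gives 5>1]
(A,R): not NE [P1→C gives 6>4; P2→P gives 5>2]
(B,P): not NE [P1→C gives 8>4]
(B,Q): not NE [P1→C gives 7>6; P2→P gives 8>0]
(B,R): not NE [P2→P gives 8>7]
(C,P): NE
(C,Q): not NE [P2→P gives 5>4]
(C,R): not NE [P2→P gives 5>1]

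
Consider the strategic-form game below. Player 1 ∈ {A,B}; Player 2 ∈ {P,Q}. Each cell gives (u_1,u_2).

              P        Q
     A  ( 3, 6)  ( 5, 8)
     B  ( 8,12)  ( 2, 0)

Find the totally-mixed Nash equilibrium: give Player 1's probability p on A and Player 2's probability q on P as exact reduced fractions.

p=6/7, q=3/8

P1 indiff ⇒ q·3+(1-q)·5 = q·8+(1-q)·2 ⇒ q(-5) = (1-q)(-3) ⇒ q = 3/8
P2 indiff ⇒ p·6+(1-p)·12 = p·8+(1-p)·0 ⇒ p(-2) = (1-p)(-12) ⇒ p = 6/7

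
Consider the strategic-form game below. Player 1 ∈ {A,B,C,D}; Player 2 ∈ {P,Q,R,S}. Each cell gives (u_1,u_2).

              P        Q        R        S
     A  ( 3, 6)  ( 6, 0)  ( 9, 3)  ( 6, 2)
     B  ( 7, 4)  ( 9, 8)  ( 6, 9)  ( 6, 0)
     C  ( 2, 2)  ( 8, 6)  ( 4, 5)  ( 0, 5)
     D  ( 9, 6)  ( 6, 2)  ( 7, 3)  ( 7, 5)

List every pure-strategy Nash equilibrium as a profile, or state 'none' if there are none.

(A,P): not NE [P1→D gives 9>3]
(A,Q): not NE [P1→B gives 9>6; P2→P gives 6>0]
(A,R): not NE [P2→P gives 6>3]
(A,S): not NE [P1→D gives 7>6; P2→P gives 6>2]
(B,P): not NE [P1→D gives 9>7; P2→R gives 9>4]
(B,Q): not NE [P2→R gives 9>8]
(B,R): not NE [P1→A gives 9>6]
(B,S): not NE [P1→D gives 7>6; P2→R gives 9>0]
(C,P): not NE [P1→D gives 9>2; P2→Q gives 6>2]
(C,Q): not NE [P1→B gives 9>8]
(C,R): not NE [P1→A gives 9>4; P2→Q gives 6>5]
(C,S): not NE [P1→D gives 7>0; P2→Q gives 6>5]
(D,P): NE
(D,Q): not NE [P1→B gives 9>6; P2→P gives 6>2]
(D,R): not NE [P1→A gives 9>7; P2→P gives 6>3]
(D,S): not NE [P2→P gives 6>5]

NE set: (D,P)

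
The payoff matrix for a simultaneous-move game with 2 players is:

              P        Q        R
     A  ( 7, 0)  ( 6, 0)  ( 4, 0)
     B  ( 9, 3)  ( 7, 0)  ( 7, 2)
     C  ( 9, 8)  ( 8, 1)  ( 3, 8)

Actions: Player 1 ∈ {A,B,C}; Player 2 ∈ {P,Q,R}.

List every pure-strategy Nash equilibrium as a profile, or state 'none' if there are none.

(A,P): not NE [P1→C gives 9>7]
(A,Q): not NE [P1→C gives 8>6]
(A,R): not NE [P1→B gives 7>4]
(B,P): NE
(B,Q): not NE [P1→C gives 8>7; P2→P gives 3>0]
(B,R): not NE [P2→P gives 3>2]
(C,P): NE
(C,Q): not NE [P2→R gives 8>1]
(C,R): not NE [P1→B gives 7>3]

Nash profiles: (B,P), (C,P)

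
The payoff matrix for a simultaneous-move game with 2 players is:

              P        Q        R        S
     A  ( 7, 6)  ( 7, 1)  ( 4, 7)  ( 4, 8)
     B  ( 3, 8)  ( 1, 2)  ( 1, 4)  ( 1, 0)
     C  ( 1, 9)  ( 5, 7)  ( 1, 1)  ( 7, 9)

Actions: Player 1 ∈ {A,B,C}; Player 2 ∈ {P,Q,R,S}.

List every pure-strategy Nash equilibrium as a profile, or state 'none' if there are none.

(A,P): not NE [P2→S gives 8>6]
(A,Q): not NE [P2→S gives 8>1]
(A,R): not NE [P2→S gives 8>7]
(A,S): not NE [P1→C gives 7>4]
(B,P): not NE [P1→A gives 7>3]
(B,Q): not NE [P1→A gives 7>1; P2→P gives 8>2]
(B,R): not NE [P1→A gives 4>1; P2→P gives 8>4]
(B,S): not NE [P1→C gives 7>1; P2→P gives 8>0]
(C,P): not NE [P1→A gives 7>1]
(C,Q): not NE [P1→A gives 7>5; P2→S gives 9>7]
(C,R): not NE [P1→A gives 4>1; P2→S gives 9>1]
(C,S): NE

Nash profiles: (C,S)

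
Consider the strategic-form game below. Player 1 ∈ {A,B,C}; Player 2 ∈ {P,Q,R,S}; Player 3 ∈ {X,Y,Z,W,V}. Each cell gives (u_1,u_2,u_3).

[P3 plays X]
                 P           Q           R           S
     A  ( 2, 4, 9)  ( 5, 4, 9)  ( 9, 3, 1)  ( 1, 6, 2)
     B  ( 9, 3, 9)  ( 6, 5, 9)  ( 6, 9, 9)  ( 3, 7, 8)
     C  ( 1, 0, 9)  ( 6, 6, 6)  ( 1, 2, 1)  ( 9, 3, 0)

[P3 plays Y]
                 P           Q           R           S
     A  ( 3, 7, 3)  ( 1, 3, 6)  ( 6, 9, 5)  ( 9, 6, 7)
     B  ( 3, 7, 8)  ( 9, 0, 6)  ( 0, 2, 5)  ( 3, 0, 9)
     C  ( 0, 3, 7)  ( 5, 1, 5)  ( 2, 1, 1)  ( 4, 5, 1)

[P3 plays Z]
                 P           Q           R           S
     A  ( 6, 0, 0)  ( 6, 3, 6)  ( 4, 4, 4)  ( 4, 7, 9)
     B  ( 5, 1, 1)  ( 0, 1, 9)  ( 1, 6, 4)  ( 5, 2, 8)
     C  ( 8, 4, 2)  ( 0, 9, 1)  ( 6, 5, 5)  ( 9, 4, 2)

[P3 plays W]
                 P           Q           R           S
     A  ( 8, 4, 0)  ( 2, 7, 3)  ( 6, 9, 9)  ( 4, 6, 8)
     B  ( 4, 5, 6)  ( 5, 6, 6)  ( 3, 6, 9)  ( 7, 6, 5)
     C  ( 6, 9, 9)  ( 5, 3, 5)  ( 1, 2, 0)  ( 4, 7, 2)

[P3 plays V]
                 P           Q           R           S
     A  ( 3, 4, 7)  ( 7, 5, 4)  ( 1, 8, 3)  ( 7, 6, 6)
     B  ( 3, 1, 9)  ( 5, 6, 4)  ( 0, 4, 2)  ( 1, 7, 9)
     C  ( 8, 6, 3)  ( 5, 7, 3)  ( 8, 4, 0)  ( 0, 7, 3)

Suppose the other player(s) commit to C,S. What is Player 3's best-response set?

argmax u_3 = {V}

u_3(X vs C,S) = 0
u_3(Y vs C,S) = 1
u_3(Z vs C,S) = 2
u_3(W vs C,S) = 2
u_3(V vs C,S) = 3
max payoff 3 at {V}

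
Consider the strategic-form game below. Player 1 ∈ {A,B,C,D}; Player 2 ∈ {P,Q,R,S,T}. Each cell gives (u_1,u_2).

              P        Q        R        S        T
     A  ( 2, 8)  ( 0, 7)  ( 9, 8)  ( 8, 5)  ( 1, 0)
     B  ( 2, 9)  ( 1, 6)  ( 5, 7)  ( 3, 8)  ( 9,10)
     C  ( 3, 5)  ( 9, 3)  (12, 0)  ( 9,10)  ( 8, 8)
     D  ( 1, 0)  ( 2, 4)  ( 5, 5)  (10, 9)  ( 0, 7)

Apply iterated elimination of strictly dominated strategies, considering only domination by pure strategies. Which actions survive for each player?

P1 drop A (C beats it: P:3>2 Q:9>0 R:12>9 S:9>8 T:8>1)
P2 drop P (T beats it: B:10>9 C:8>5 D:7>0)
P2 drop Q (S beats it: B:8>6 C:10>3 D:9>4)
P2 drop R (S beats it: B:8>7 C:10>0 D:9>5)
P1→{B,C,D} P2→{S,T}

IESDS → P1:{B,C,D} P2:{S,T}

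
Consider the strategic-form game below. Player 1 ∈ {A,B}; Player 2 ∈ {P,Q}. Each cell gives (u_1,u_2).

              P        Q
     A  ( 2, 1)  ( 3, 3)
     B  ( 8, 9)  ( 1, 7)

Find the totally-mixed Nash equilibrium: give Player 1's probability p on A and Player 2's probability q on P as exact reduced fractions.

P1 indiff ⇒ q·2+(1-q)·3 = q·8+(1-q)·1 ⇒ q(-6) = (1-q)(-2) ⇒ q = 1/4
P2 indiff ⇒ p·1+(1-p)·9 = p·3+(1-p)·7 ⇒ p(-2) = (1-p)(-2) ⇒ p = 1/2

P1 mixes 1/2 on A; P2 mixes 1/4 on P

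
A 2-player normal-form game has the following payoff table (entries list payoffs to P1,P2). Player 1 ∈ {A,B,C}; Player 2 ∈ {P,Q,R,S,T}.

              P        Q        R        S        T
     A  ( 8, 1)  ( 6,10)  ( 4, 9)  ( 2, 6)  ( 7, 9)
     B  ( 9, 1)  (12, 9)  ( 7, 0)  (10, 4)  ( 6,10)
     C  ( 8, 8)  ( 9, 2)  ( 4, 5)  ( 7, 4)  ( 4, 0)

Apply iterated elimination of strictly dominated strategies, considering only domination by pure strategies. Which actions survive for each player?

IESDS → P1:{A,B} P2:{Q,T}

P1 drop C (B beats it: P:9>8 Q:12>9 R:7>4 S:10>7 T:6>4)
P2 drop P (Q beats it: A:10>1 B:9>1)
P2 drop R (Q beats it: A:10>9 B:9>0)
P2 drop S (Q beats it: A:10>6 B:9>4)
P1→{A,B} P2→{Q,T}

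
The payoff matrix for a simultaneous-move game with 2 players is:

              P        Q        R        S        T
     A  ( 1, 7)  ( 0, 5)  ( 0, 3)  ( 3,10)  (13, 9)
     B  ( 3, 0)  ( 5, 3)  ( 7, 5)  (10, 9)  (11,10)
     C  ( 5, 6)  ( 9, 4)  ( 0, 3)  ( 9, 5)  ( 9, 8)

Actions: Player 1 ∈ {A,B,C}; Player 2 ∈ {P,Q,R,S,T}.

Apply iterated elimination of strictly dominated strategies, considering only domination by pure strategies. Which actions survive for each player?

Remaining: P1:{A,B} P2:{S,T}

P2 drop P (T beats it: A:9>7 B:10>0 C:8>6)
P2 drop Q (S beats it: A:10>5 B:9>3 C:5>4)
P1 drop C (B beats it: R:7>0 S:10>9 T:11>9)
P2 drop R (S beats it: A:10>3 B:9>5)
P1→{A,B} P2→{S,T}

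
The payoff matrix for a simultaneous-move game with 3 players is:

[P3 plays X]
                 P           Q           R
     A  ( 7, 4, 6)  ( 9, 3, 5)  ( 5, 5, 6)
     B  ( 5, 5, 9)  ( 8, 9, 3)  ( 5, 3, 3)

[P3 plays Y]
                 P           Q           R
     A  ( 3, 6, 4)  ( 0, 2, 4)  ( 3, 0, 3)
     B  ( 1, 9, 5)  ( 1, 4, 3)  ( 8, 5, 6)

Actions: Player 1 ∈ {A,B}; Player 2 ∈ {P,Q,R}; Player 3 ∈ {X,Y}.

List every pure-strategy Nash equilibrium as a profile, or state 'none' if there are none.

Nash profiles: (A,R,X)

(A,P,X): not NE [P2→R gives 5>4]
(A,P,Y): not NE [P3→X gives 6>4]
(A,Q,X): not NE [P2→R gives 5>3]
(A,Q,Y): not NE [P1→B gives 1>0; P2→P gives 6>2; P3→X gives 5>4]
(A,R,X): NE
(A,R,Y): not NE [P1→B gives 8>3; P2→P gives 6>0; P3→X gives 6>3]
(B,P,X): not NE [P1→A gives 7>5; P2→Q gives 9>5]
(B,P,Y): not NE [P1→A gives 3>1; P3→X gives 9>5]
(B,Q,X): not NE [P1→A gives 9>8]
(B,Q,Y): not NE [P2→P gives 9>4]
(B,R,X): not NE [P2→Q gives 9>3; P3→Y gives 6>3]
(B,R,Y): not NE [P2→P gives 9>5]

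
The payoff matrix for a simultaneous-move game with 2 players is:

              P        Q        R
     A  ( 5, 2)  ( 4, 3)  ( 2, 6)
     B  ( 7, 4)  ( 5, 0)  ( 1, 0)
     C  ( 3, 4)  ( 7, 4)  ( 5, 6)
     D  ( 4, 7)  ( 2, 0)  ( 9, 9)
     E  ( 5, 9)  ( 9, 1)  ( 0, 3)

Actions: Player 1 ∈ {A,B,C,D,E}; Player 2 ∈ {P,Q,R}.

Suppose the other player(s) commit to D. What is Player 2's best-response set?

BR_2 = {R}

u_2(P vs D) = 7
u_2(Q vs D) = 0
u_2(R vs D) = 9
max payoff 9 at {R}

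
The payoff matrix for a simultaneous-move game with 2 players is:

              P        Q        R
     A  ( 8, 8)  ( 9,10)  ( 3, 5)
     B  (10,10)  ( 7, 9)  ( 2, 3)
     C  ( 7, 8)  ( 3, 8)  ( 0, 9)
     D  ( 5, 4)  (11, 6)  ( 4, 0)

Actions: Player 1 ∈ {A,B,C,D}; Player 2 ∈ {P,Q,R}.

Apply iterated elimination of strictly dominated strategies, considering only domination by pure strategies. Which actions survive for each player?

P1 drop C (A beats it: P:8>7 Q:9>3 R:3>0)
P2 drop R (P beats it: A:8>5 B:10>3 D:4>0)
P1→{A,B,D} P2→{P,Q}

IESDS → P1:{A,B,D} P2:{P,Q}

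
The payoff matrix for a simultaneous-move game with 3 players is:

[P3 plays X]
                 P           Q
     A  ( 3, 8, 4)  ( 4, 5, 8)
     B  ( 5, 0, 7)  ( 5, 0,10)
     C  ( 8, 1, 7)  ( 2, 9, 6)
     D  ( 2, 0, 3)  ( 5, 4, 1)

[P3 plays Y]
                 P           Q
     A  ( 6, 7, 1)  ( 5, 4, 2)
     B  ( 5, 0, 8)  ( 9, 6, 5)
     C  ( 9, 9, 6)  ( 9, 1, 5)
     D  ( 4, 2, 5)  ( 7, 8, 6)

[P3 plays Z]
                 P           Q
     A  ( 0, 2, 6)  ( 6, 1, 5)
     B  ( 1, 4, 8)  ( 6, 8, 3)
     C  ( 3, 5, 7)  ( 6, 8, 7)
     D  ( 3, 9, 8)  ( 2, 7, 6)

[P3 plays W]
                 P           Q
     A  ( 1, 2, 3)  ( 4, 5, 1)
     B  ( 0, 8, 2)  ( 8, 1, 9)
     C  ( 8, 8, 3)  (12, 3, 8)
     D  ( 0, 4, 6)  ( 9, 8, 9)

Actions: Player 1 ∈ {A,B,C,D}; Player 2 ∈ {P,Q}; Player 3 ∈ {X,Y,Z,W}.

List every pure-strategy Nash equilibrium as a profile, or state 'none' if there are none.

(A,P,X): not NE [P1→C gives 8>3; P3→Z gives 6>4]
(A,P,Y): not NE [P1→C gives 9>6; P3→Z gives 6>1]
(A,P,Z): not NE [P1→D gives 3>0]
(A,P,W): not NE [P1→C gives 8>1; P2→Q gives 5>2; P3→Z gives 6>3]
(A,Q,X): not NE [P1→D gives 5>4; P2→P gives 8>5]
(A,Q,Y): not NE [P1→C gives 9>5; P2→P gives 7>4; P3→X gives 8>2]
(A,Q,Z): not NE [P2→P gives 2>1; P3→X gives 8>5]
(A,Q,W): not NE [P1→C gives 12>4; P3→X gives 8>1]
(B,P,X): not NE [P1→C gives 8>5; P3→Z gives 8>7]
(B,P,Y): not NE [P1→C gives 9>5; P2→Q gives 6>0]
(B,P,Z): not NE [P1→D gives 3>1; P2→Q gives 8>4]
(B,P,W): not NE [P1→C gives 8>0; P3→Z gives 8>2]
(B,Q,X): NE
(B,Q,Y): not NE [P3→X gives 10>5]
(B,Q,Z): not NE [P3→X gives 10>3]
(B,Q,W): not NE [P1→C gives 12>8; P2→P gives 8>1; P3→X gives 10>9]
(C,P,X): not NE [P2→Q gives 9>1]
(C,P,Y): not NE [P3→Z gives 7>6]
(C,P,Z): not NE [P2→Q gives 8>5]
(C,P,W): not NE [P3→Z gives 7>3]
(C,Q,X): not NE [P1→D gives 5>2; P3→W gives 8>6]
(C,Q,Y): not NE [P2→P gives 9>1; P3→W gives 8>5]
(C,Q,Z): not NE [P3→W gives 8>7]
(C,Q,W): not NE [P2→P gives 8>3]
(D,P,X): not NE [P1→C gives 8>2; P2→Q gives 4>0; P3→Z gives 8>3]
(D,P,Y): not NE [P1→C gives 9>4; P2→Q gives 8>2; P3→Z gives 8>5]
(D,P,Z): NE
(D,P,W): not NE [P1→C gives 8>0; P2→Q gives 8>4; P3→Z gives 8>6]
(D,Q,X): not NE [P3→W gives 9>1]
(D,Q,Y): not NE [P1→C gives 9>7; P3→W gives 9>6]
(D,Q,Z): not NE [P1→C gives 6>2; P2→P gives 9>7; P3→W gives 9>6]
(D,Q,W): not NE [P1→C gives 12>9]

NE set: (B,Q,X), (D,P,Z)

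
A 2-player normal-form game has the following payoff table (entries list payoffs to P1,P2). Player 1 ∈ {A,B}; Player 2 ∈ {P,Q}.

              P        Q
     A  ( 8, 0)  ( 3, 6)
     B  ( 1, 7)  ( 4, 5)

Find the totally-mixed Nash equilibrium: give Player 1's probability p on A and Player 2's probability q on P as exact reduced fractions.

P1 indiff ⇒ q·8+(1-q)·3 = q·1+(1-q)·4 ⇒ q(7) = (1-q)(1) ⇒ q = 1/8
P2 indiff ⇒ p·0+(1-p)·7 = p·6+(1-p)·5 ⇒ p(-6) = (1-p)(-2) ⇒ p = 1/4

(p,q) = (1/4, 1/8)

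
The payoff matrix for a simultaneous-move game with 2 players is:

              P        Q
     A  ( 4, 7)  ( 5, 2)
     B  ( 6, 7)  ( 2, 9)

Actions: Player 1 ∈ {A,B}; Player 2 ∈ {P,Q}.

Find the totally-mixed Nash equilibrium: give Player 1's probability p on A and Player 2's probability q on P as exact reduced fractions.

P1 indiff ⇒ q·4+(1-q)·5 = q·6+(1-q)·2 ⇒ q(-2) = (1-q)(-3) ⇒ q = 3/5
P2 indiff ⇒ p·7+(1-p)·7 = p·2+(1-p)·9 ⇒ p(5) = (1-p)(2) ⇒ p = 2/7

(p,q) = (2/7, 3/5)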